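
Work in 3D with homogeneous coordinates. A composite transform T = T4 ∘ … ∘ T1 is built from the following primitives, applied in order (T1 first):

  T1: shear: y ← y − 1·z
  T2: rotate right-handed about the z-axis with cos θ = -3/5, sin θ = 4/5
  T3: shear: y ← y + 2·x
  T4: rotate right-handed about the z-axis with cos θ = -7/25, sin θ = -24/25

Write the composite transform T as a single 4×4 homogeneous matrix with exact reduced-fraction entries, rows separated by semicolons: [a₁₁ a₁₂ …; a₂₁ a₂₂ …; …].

T = [-27/125 -236/125 236/125 0; 86/125 173/125 -173/125 0; 0 0 1 0; 0 0 0 1]

T1 = [1 0 0 0; 0 1 -1 0; 0 0 1 0; 0 0 0 1]
T2·T1 = [-3/5 -4/5 4/5 0; 4/5 -3/5 3/5 0; 0 0 1 0; 0 0 0 1]
T3·…·T1 = [-3/5 -4/5 4/5 0; -2/5 -11/5 11/5 0; 0 0 1 0; 0 0 0 1]
T4·…·T1 = [-27/125 -236/125 236/125 0; 86/125 173/125 -173/125 0; 0 0 1 0; 0 0 0 1]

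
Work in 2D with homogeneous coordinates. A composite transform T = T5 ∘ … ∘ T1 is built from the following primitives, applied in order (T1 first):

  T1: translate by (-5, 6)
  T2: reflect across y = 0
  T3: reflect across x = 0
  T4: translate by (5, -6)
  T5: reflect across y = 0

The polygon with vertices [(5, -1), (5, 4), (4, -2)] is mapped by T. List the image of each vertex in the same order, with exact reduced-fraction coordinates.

image vertices: (5, 11), (5, 16), (6, 10)

T1 translate by (-5, 6): (5, -1) → (0, 5); (5, 4) → (0, 10); (4, -2) → (-1, 4)
T2 reflect across y = 0: (0, 5) → (0, -5); (0, 10) → (0, -10); (-1, 4) → (-1, -4)
T3 reflect across x = 0: (0, -5) → (0, -5); (0, -10) → (0, -10); (-1, -4) → (1, -4)
T4 translate by (5, -6): (0, -5) → (5, -11); (0, -10) → (5, -16); (1, -4) → (6, -10)
T5 reflect across y = 0: (5, -11) → (5, 11); (5, -16) → (5, 16); (6, -10) → (6, 10)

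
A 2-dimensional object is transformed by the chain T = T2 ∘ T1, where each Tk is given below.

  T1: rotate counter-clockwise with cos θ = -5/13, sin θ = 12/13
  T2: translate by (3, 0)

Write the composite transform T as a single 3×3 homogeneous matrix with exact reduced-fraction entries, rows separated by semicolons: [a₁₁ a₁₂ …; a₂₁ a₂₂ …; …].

T = [-5/13 -12/13 3; 12/13 -5/13 0; 0 0 1]

T1 = [-5/13 -12/13 0; 12/13 -5/13 0; 0 0 1]
T2·T1 = [-5/13 -12/13 3; 12/13 -5/13 0; 0 0 1]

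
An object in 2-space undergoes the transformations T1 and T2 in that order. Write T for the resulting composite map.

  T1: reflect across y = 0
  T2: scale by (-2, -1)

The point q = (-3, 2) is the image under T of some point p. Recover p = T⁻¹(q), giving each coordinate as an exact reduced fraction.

T1 = [1 0 0; 0 -1 0; 0 0 1]
T2·T1 = [-2 0 0; 0 1 0; 0 0 1]
det M = -2; M⁻¹ = [-1/2 0 0; 0 1 0; 0 0 1]
M⁻¹ · (-3, 2)ᵀ = (3/2, 2)ᵀ

p = (3/2, 2)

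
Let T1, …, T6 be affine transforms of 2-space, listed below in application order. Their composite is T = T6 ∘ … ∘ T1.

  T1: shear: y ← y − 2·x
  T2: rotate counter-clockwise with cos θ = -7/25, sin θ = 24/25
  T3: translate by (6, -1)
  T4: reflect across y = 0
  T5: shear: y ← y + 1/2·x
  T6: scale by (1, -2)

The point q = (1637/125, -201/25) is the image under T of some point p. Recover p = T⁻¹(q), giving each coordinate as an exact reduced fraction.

T1 = [1 0 0; -2 1 0; 0 0 1]
T2·T1 = [41/25 -24/25 0; 38/25 -7/25 0; 0 0 1]
T3·…·T1 = [41/25 -24/25 6; 38/25 -7/25 -1; 0 0 1]
T4·…·T1 = [41/25 -24/25 6; -38/25 7/25 1; 0 0 1]
T5·…·T1 = [41/25 -24/25 6; -7/10 -1/5 4; 0 0 1]
T6·…·T1 = [41/25 -24/25 6; 7/5 2/5 -8; 0 0 1]
det M = 2; M⁻¹ = [1/5 12/25 66/25; -7/10 41/50 269/25; 0 0 1]
M⁻¹ · (1637/125, -201/25)ᵀ = (7/5, -5)ᵀ

p = (7/5, -5)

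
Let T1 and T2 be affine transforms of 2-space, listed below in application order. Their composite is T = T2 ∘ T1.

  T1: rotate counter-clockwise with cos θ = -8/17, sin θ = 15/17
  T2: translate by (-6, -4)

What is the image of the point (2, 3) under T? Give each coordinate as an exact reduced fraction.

T1 rotate counter-clockwise with cos θ = -8/17, sin θ = 15/17: (2, 3) → (-61/17, 6/17)
T2 translate by (-6, -4): (-61/17, 6/17) → (-163/17, -62/17)

T(p) = (-163/17, -62/17)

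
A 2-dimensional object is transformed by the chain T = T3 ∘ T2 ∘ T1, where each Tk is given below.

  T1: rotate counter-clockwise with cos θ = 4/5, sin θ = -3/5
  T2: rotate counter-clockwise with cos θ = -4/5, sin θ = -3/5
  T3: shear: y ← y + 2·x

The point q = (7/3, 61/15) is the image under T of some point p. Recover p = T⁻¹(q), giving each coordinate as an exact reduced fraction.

T1 = [4/5 3/5 0; -3/5 4/5 0; 0 0 1]
T2·T1 = [-1 0 0; 0 -1 0; 0 0 1]
T3·…·T1 = [-1 0 0; -2 -1 0; 0 0 1]
det M = 1; M⁻¹ = [-1 0 0; 2 -1 0; 0 0 1]
M⁻¹ · (7/3, 61/15)ᵀ = (-7/3, 3/5)ᵀ

p = (-7/3, 3/5)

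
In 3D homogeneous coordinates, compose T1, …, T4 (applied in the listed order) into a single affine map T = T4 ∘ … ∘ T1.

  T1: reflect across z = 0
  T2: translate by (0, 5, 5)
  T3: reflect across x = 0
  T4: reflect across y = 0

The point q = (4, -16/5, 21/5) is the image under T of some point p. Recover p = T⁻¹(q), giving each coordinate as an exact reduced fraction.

T1 = [1 0 0 0; 0 1 0 0; 0 0 -1 0; 0 0 0 1]
T2·T1 = [1 0 0 0; 0 1 0 5; 0 0 -1 5; 0 0 0 1]
T3·…·T1 = [-1 0 0 0; 0 1 0 5; 0 0 -1 5; 0 0 0 1]
T4·…·T1 = [-1 0 0 0; 0 -1 0 -5; 0 0 -1 5; 0 0 0 1]
det M = -1; M⁻¹ = [-1 0 0 0; 0 -1 0 -5; 0 0 -1 5; 0 0 0 1]
M⁻¹ · (4, -16/5, 21/5)ᵀ = (-4, -9/5, 4/5)ᵀ

p = (-4, -9/5, 4/5)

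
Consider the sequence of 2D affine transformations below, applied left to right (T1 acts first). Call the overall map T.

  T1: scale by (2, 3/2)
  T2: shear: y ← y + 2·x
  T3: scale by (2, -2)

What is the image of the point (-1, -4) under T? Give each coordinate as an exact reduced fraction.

T1 scale by (2, 3/2): (-1, -4) → (-2, -6)
T2 shear: y ← y + 2·x: (-2, -6) → (-2, -10)
T3 scale by (2, -2): (-2, -10) → (-4, 20)

T(p) = (-4, 20)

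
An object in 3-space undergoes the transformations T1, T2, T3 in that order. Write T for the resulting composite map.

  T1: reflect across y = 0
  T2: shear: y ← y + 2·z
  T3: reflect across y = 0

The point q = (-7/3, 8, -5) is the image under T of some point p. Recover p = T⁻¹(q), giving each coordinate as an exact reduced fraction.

T1 = [1 0 0 0; 0 -1 0 0; 0 0 1 0; 0 0 0 1]
T2·T1 = [1 0 0 0; 0 -1 2 0; 0 0 1 0; 0 0 0 1]
T3·…·T1 = [1 0 0 0; 0 1 -2 0; 0 0 1 0; 0 0 0 1]
det M = 1; M⁻¹ = [1 0 0 0; 0 1 2 0; 0 0 1 0; 0 0 0 1]
M⁻¹ · (-7/3, 8, -5)ᵀ = (-7/3, -2, -5)ᵀ

p = (-7/3, -2, -5)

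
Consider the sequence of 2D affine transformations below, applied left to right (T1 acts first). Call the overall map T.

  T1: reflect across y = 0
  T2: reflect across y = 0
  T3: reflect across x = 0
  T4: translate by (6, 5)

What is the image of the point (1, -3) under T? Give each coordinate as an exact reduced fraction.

T1 reflect across y = 0: (1, -3) → (1, 3)
T2 reflect across y = 0: (1, 3) → (1, -3)
T3 reflect across x = 0: (1, -3) → (-1, -3)
T4 translate by (6, 5): (-1, -3) → (5, 2)

T(p) = (5, 2)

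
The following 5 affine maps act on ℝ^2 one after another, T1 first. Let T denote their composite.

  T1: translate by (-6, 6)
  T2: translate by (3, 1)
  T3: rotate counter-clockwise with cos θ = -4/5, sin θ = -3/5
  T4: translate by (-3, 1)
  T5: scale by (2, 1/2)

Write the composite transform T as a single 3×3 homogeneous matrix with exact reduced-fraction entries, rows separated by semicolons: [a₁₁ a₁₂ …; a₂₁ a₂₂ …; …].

T1 = [1 0 -6; 0 1 6; 0 0 1]
T2·T1 = [1 0 -3; 0 1 7; 0 0 1]
T3·…·T1 = [-4/5 3/5 33/5; -3/5 -4/5 -19/5; 0 0 1]
T4·…·T1 = [-4/5 3/5 18/5; -3/5 -4/5 -14/5; 0 0 1]
T5·…·T1 = [-8/5 6/5 36/5; -3/10 -2/5 -7/5; 0 0 1]

T = [-8/5 6/5 36/5; -3/10 -2/5 -7/5; 0 0 1]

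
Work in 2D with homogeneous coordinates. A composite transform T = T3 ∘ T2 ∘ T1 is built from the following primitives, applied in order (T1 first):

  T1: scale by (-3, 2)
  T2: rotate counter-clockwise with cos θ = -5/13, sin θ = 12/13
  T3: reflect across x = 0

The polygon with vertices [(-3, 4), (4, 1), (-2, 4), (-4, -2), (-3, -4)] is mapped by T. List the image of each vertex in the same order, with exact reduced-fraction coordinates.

T1 scale by (-3, 2): (-3, 4) → (9, 8); (4, 1) → (-12, 2); (-2, 4) → (6, 8); (-4, -2) → (12, -4); (-3, -4) → (9, -8)
T2 rotate counter-clockwise with cos θ = -5/13, sin θ = 12/13: (9, 8) → (-141/13, 68/13); (-12, 2) → (36/13, -154/13); (6, 8) → (-126/13, 32/13); (12, -4) → (-12/13, 164/13); (9, -8) → (51/13, 148/13)
T3 reflect across x = 0: (-141/13, 68/13) → (141/13, 68/13); (36/13, -154/13) → (-36/13, -154/13); (-126/13, 32/13) → (126/13, 32/13); (-12/13, 164/13) → (12/13, 164/13); (51/13, 148/13) → (-51/13, 148/13)

image vertices: (141/13, 68/13), (-36/13, -154/13), (126/13, 32/13), (12/13, 164/13), (-51/13, 148/13)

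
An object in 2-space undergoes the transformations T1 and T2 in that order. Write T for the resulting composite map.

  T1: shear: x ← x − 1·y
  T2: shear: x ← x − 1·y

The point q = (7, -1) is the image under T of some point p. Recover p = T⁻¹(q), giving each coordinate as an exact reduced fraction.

T1 = [1 -1 0; 0 1 0; 0 0 1]
T2·T1 = [1 -2 0; 0 1 0; 0 0 1]
det M = 1; M⁻¹ = [1 2 0; 0 1 0; 0 0 1]
M⁻¹ · (7, -1)ᵀ = (5, -1)ᵀ

p = (5, -1)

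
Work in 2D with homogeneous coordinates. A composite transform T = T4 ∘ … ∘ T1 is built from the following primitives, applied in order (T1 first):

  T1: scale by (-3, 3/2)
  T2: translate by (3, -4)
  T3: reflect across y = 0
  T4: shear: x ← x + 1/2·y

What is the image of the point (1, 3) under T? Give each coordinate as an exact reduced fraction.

T1 scale by (-3, 3/2): (1, 3) → (-3, 9/2)
T2 translate by (3, -4): (-3, 9/2) → (0, 1/2)
T3 reflect across y = 0: (0, 1/2) → (0, -1/2)
T4 shear: x ← x + 1/2·y: (0, -1/2) → (-1/4, -1/2)

T(p) = (-1/4, -1/2)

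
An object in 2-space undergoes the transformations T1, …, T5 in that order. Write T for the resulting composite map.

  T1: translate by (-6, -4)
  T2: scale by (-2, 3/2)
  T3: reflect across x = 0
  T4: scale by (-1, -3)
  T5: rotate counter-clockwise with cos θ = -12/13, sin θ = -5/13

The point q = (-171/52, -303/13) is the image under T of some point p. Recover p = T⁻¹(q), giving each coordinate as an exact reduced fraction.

T1 = [1 0 -6; 0 1 -4; 0 0 1]
T2·T1 = [-2 0 12; 0 3/2 -6; 0 0 1]
T3·…·T1 = [2 0 -12; 0 3/2 -6; 0 0 1]
T4·…·T1 = [-2 0 12; 0 -9/2 18; 0 0 1]
T5·…·T1 = [24/13 -45/26 -54/13; 10/13 54/13 -276/13; 0 0 1]
det M = 9; M⁻¹ = [6/13 5/26 6; -10/117 8/39 4; 0 0 1]
M⁻¹ · (-171/52, -303/13)ᵀ = (0, -1/2)ᵀ

p = (0, -1/2)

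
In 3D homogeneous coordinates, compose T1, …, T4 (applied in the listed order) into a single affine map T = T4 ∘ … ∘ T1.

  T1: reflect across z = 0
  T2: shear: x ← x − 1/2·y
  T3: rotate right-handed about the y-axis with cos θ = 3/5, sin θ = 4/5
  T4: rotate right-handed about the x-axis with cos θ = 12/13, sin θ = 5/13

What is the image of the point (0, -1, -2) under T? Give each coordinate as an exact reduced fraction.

T1 reflect across z = 0: (0, -1, -2) → (0, -1, 2)
T2 shear: x ← x − 1/2·y: (0, -1, 2) → (1/2, -1, 2)
T3 rotate right-handed about the y-axis with cos θ = 3/5, sin θ = 4/5: (1/2, -1, 2) → (19/10, -1, 4/5)
T4 rotate right-handed about the x-axis with cos θ = 12/13, sin θ = 5/13: (19/10, -1, 4/5) → (19/10, -16/13, 23/65)

T(p) = (19/10, -16/13, 23/65)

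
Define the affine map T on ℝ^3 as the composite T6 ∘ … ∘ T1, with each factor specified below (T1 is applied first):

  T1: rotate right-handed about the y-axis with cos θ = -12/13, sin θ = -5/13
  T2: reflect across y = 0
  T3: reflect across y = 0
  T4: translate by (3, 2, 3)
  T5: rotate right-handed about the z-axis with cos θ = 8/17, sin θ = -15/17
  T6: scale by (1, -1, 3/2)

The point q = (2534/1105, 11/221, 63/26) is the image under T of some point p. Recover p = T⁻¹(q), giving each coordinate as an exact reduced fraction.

p = (6/5, 0, 2)

T1 = [-12/13 0 -5/13 0; 0 1 0 0; 5/13 0 -12/13 0; 0 0 0 1]
T2·T1 = [-12/13 0 -5/13 0; 0 -1 0 0; 5/13 0 -12/13 0; 0 0 0 1]
T3·…·T1 = [-12/13 0 -5/13 0; 0 1 0 0; 5/13 0 -12/13 0; 0 0 0 1]
T4·…·T1 = [-12/13 0 -5/13 3; 0 1 0 2; 5/13 0 -12/13 3; 0 0 0 1]
T5·…·T1 = [-96/221 15/17 -40/221 54/17; 180/221 8/17 75/221 -29/17; 5/13 0 -12/13 3; 0 0 0 1]
T6·…·T1 = [-96/221 15/17 -40/221 54/17; -180/221 -8/17 -75/221 29/17; 15/26 0 -18/13 9/2; 0 0 0 1]
det M = -3/2; M⁻¹ = [-96/221 -180/221 10/39 21/13; 15/17 -8/17 0 -2; -40/221 -75/221 -8/13 51/13; 0 0 0 1]
M⁻¹ · (2534/1105, 11/221, 63/26)ᵀ = (6/5, 0, 2)ᵀ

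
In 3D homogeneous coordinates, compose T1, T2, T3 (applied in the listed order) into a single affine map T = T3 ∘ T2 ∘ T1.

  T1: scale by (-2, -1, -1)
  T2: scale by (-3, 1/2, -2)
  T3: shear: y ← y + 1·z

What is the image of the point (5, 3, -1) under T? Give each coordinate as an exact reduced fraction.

T1 scale by (-2, -1, -1): (5, 3, -1) → (-10, -3, 1)
T2 scale by (-3, 1/2, -2): (-10, -3, 1) → (30, -3/2, -2)
T3 shear: y ← y + 1·z: (30, -3/2, -2) → (30, -7/2, -2)

T(p) = (30, -7/2, -2)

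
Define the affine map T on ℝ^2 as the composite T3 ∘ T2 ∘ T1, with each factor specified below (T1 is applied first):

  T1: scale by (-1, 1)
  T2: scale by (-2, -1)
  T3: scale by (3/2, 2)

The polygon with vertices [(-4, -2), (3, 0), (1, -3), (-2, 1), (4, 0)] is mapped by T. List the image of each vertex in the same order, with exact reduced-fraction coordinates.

T1 scale by (-1, 1): (-4, -2) → (4, -2); (3, 0) → (-3, 0); (1, -3) → (-1, -3); (-2, 1) → (2, 1); (4, 0) → (-4, 0)
T2 scale by (-2, -1): (4, -2) → (-8, 2); (-3, 0) → (6, 0); (-1, -3) → (2, 3); (2, 1) → (-4, -1); (-4, 0) → (8, 0)
T3 scale by (3/2, 2): (-8, 2) → (-12, 4); (6, 0) → (9, 0); (2, 3) → (3, 6); (-4, -1) → (-6, -2); (8, 0) → (12, 0)

image vertices: (-12, 4), (9, 0), (3, 6), (-6, -2), (12, 0)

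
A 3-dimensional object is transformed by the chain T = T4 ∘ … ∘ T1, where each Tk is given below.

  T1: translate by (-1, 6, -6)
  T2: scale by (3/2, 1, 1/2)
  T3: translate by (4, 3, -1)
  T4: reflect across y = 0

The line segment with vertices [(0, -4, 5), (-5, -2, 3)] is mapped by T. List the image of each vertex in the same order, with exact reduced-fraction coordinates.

image vertices: (5/2, -5, -3/2), (-5, -7, -5/2)

T1 translate by (-1, 6, -6): (0, -4, 5) → (-1, 2, -1); (-5, -2, 3) → (-6, 4, -3)
T2 scale by (3/2, 1, 1/2): (-1, 2, -1) → (-3/2, 2, -1/2); (-6, 4, -3) → (-9, 4, -3/2)
T3 translate by (4, 3, -1): (-3/2, 2, -1/2) → (5/2, 5, -3/2); (-9, 4, -3/2) → (-5, 7, -5/2)
T4 reflect across y = 0: (5/2, 5, -3/2) → (5/2, -5, -3/2); (-5, 7, -5/2) → (-5, -7, -5/2)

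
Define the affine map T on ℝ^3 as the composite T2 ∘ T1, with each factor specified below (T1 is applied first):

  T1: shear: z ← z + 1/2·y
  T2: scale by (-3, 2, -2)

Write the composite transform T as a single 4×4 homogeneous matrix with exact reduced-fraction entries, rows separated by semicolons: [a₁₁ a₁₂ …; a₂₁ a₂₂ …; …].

T1 = [1 0 0 0; 0 1 0 0; 0 1/2 1 0; 0 0 0 1]
T2·T1 = [-3 0 0 0; 0 2 0 0; 0 -1 -2 0; 0 0 0 1]

T = [-3 0 0 0; 0 2 0 0; 0 -1 -2 0; 0 0 0 1]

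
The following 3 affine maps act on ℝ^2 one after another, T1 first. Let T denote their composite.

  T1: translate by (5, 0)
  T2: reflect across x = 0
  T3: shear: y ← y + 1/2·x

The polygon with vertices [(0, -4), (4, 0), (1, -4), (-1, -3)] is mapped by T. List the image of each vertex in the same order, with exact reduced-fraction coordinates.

T1 translate by (5, 0): (0, -4) → (5, -4); (4, 0) → (9, 0); (1, -4) → (6, -4); (-1, -3) → (4, -3)
T2 reflect across x = 0: (5, -4) → (-5, -4); (9, 0) → (-9, 0); (6, -4) → (-6, -4); (4, -3) → (-4, -3)
T3 shear: y ← y + 1/2·x: (-5, -4) → (-5, -13/2); (-9, 0) → (-9, -9/2); (-6, -4) → (-6, -7); (-4, -3) → (-4, -5)

image vertices: (-5, -13/2), (-9, -9/2), (-6, -7), (-4, -5)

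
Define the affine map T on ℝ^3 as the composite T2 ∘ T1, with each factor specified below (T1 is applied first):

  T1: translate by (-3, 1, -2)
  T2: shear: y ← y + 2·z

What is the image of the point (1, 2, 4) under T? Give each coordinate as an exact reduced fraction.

T(p) = (-2, 7, 2)

T1 translate by (-3, 1, -2): (1, 2, 4) → (-2, 3, 2)
T2 shear: y ← y + 2·z: (-2, 3, 2) → (-2, 7, 2)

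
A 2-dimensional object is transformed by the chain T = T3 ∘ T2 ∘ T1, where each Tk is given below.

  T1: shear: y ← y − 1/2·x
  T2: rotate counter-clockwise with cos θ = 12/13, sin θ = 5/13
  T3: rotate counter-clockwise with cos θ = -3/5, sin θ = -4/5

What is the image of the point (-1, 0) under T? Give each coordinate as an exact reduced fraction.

T(p) = (19/26, 11/13)

T1 shear: y ← y − 1/2·x: (-1, 0) → (-1, 1/2)
T2 rotate counter-clockwise with cos θ = 12/13, sin θ = 5/13: (-1, 1/2) → (-29/26, 1/13)
T3 rotate counter-clockwise with cos θ = -3/5, sin θ = -4/5: (-29/26, 1/13) → (19/26, 11/13)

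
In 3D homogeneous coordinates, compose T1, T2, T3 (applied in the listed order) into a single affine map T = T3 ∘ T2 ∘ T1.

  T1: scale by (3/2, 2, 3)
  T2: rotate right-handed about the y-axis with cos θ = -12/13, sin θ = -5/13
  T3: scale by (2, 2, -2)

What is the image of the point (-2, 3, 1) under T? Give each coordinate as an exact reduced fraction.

T(p) = (42/13, 12, 102/13)

T1 scale by (3/2, 2, 3): (-2, 3, 1) → (-3, 6, 3)
T2 rotate right-handed about the y-axis with cos θ = -12/13, sin θ = -5/13: (-3, 6, 3) → (21/13, 6, -51/13)
T3 scale by (2, 2, -2): (21/13, 6, -51/13) → (42/13, 12, 102/13)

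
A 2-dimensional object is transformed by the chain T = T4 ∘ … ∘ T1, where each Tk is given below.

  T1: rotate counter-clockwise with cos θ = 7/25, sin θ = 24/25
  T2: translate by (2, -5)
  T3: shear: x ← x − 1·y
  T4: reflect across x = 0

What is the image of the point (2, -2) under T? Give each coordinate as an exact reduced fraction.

T1 rotate counter-clockwise with cos θ = 7/25, sin θ = 24/25: (2, -2) → (62/25, 34/25)
T2 translate by (2, -5): (62/25, 34/25) → (112/25, -91/25)
T3 shear: x ← x − 1·y: (112/25, -91/25) → (203/25, -91/25)
T4 reflect across x = 0: (203/25, -91/25) → (-203/25, -91/25)

T(p) = (-203/25, -91/25)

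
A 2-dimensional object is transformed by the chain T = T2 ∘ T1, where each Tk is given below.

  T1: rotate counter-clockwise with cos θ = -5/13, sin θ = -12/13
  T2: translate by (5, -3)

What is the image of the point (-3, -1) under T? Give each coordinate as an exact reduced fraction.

T(p) = (68/13, 2/13)

T1 rotate counter-clockwise with cos θ = -5/13, sin θ = -12/13: (-3, -1) → (3/13, 41/13)
T2 translate by (5, -3): (3/13, 41/13) → (68/13, 2/13)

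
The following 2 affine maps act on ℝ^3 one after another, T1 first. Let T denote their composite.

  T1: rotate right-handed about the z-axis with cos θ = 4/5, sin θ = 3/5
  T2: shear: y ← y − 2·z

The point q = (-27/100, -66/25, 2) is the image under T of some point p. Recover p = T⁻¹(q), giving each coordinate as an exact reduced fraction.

p = (3/5, 5/4, 2)

T1 = [4/5 -3/5 0 0; 3/5 4/5 0 0; 0 0 1 0; 0 0 0 1]
T2·T1 = [4/5 -3/5 0 0; 3/5 4/5 -2 0; 0 0 1 0; 0 0 0 1]
det M = 1; M⁻¹ = [4/5 3/5 6/5 0; -3/5 4/5 8/5 0; 0 0 1 0; 0 0 0 1]
M⁻¹ · (-27/100, -66/25, 2)ᵀ = (3/5, 5/4, 2)ᵀ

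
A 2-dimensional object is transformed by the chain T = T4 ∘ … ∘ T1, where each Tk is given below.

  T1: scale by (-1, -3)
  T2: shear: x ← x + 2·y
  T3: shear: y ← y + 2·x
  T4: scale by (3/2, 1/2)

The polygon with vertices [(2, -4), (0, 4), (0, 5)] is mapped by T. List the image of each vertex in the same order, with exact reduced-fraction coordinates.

T1 scale by (-1, -3): (2, -4) → (-2, 12); (0, 4) → (0, -12); (0, 5) → (0, -15)
T2 shear: x ← x + 2·y: (-2, 12) → (22, 12); (0, -12) → (-24, -12); (0, -15) → (-30, -15)
T3 shear: y ← y + 2·x: (22, 12) → (22, 56); (-24, -12) → (-24, -60); (-30, -15) → (-30, -75)
T4 scale by (3/2, 1/2): (22, 56) → (33, 28); (-24, -60) → (-36, -30); (-30, -75) → (-45, -75/2)

image vertices: (33, 28), (-36, -30), (-45, -75/2)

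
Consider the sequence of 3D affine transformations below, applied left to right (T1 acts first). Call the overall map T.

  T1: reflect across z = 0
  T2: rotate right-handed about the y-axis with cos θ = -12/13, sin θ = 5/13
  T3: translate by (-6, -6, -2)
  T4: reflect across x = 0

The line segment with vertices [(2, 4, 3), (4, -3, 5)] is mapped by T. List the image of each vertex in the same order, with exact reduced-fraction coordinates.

image vertices: (9, -2, 0), (151/13, -9, 14/13)

T1 reflect across z = 0: (2, 4, 3) → (2, 4, -3); (4, -3, 5) → (4, -3, -5)
T2 rotate right-handed about the y-axis with cos θ = -12/13, sin θ = 5/13: (2, 4, -3) → (-3, 4, 2); (4, -3, -5) → (-73/13, -3, 40/13)
T3 translate by (-6, -6, -2): (-3, 4, 2) → (-9, -2, 0); (-73/13, -3, 40/13) → (-151/13, -9, 14/13)
T4 reflect across x = 0: (-9, -2, 0) → (9, -2, 0); (-151/13, -9, 14/13) → (151/13, -9, 14/13)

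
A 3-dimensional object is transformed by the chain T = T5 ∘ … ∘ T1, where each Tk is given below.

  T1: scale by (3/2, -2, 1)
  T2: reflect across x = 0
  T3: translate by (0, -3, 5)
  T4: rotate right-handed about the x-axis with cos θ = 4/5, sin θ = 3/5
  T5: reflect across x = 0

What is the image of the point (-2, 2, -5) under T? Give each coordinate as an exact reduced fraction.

T1 scale by (3/2, -2, 1): (-2, 2, -5) → (-3, -4, -5)
T2 reflect across x = 0: (-3, -4, -5) → (3, -4, -5)
T3 translate by (0, -3, 5): (3, -4, -5) → (3, -7, 0)
T4 rotate right-handed about the x-axis with cos θ = 4/5, sin θ = 3/5: (3, -7, 0) → (3, -28/5, -21/5)
T5 reflect across x = 0: (3, -28/5, -21/5) → (-3, -28/5, -21/5)

T(p) = (-3, -28/5, -21/5)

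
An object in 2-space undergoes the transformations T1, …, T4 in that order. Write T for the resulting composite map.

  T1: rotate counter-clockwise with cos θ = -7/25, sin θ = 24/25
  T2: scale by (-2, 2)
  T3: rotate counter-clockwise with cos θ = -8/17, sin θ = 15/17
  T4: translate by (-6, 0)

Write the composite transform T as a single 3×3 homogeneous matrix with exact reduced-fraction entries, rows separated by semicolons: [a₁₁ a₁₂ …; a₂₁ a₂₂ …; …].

T = [-832/425 -174/425 -6; -174/425 832/425 0; 0 0 1]

T1 = [-7/25 -24/25 0; 24/25 -7/25 0; 0 0 1]
T2·T1 = [14/25 48/25 0; 48/25 -14/25 0; 0 0 1]
T3·…·T1 = [-832/425 -174/425 0; -174/425 832/425 0; 0 0 1]
T4·…·T1 = [-832/425 -174/425 -6; -174/425 832/425 0; 0 0 1]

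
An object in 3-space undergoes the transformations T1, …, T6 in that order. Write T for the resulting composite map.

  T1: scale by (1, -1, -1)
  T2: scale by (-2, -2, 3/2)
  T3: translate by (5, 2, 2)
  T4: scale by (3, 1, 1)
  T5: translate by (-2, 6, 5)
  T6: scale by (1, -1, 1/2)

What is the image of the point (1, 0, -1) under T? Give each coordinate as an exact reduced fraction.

T1 scale by (1, -1, -1): (1, 0, -1) → (1, 0, 1)
T2 scale by (-2, -2, 3/2): (1, 0, 1) → (-2, 0, 3/2)
T3 translate by (5, 2, 2): (-2, 0, 3/2) → (3, 2, 7/2)
T4 scale by (3, 1, 1): (3, 2, 7/2) → (9, 2, 7/2)
T5 translate by (-2, 6, 5): (9, 2, 7/2) → (7, 8, 17/2)
T6 scale by (1, -1, 1/2): (7, 8, 17/2) → (7, -8, 17/4)

T(p) = (7, -8, 17/4)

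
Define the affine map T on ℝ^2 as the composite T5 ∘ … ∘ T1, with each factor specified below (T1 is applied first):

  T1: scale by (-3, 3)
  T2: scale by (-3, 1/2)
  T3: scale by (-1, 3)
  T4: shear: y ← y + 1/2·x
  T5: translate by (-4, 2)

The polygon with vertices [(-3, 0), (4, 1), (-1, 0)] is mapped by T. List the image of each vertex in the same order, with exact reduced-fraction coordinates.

T1 scale by (-3, 3): (-3, 0) → (9, 0); (4, 1) → (-12, 3); (-1, 0) → (3, 0)
T2 scale by (-3, 1/2): (9, 0) → (-27, 0); (-12, 3) → (36, 3/2); (3, 0) → (-9, 0)
T3 scale by (-1, 3): (-27, 0) → (27, 0); (36, 3/2) → (-36, 9/2); (-9, 0) → (9, 0)
T4 shear: y ← y + 1/2·x: (27, 0) → (27, 27/2); (-36, 9/2) → (-36, -27/2); (9, 0) → (9, 9/2)
T5 translate by (-4, 2): (27, 27/2) → (23, 31/2); (-36, -27/2) → (-40, -23/2); (9, 9/2) → (5, 13/2)

image vertices: (23, 31/2), (-40, -23/2), (5, 13/2)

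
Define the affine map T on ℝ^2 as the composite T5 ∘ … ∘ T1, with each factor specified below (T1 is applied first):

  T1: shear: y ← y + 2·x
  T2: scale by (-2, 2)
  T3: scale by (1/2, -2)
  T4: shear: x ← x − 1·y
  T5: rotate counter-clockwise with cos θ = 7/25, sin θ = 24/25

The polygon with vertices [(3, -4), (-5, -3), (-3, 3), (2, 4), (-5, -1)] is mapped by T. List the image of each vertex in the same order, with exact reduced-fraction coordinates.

T1 shear: y ← y + 2·x: (3, -4) → (3, 2); (-5, -3) → (-5, -13); (-3, 3) → (-3, -3); (2, 4) → (2, 8); (-5, -1) → (-5, -11)
T2 scale by (-2, 2): (3, 2) → (-6, 4); (-5, -13) → (10, -26); (-3, -3) → (6, -6); (2, 8) → (-4, 16); (-5, -11) → (10, -22)
T3 scale by (1/2, -2): (-6, 4) → (-3, -8); (10, -26) → (5, 52); (6, -6) → (3, 12); (-4, 16) → (-2, -32); (10, -22) → (5, 44)
T4 shear: x ← x − 1·y: (-3, -8) → (5, -8); (5, 52) → (-47, 52); (3, 12) → (-9, 12); (-2, -32) → (30, -32); (5, 44) → (-39, 44)
T5 rotate counter-clockwise with cos θ = 7/25, sin θ = 24/25: (5, -8) → (227/25, 64/25); (-47, 52) → (-1577/25, -764/25); (-9, 12) → (-351/25, -132/25); (30, -32) → (978/25, 496/25); (-39, 44) → (-1329/25, -628/25)

image vertices: (227/25, 64/25), (-1577/25, -764/25), (-351/25, -132/25), (978/25, 496/25), (-1329/25, -628/25)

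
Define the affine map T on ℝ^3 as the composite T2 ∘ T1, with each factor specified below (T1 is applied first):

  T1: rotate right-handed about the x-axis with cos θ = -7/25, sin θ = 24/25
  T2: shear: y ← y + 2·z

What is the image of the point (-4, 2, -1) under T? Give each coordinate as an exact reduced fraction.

T1 rotate right-handed about the x-axis with cos θ = -7/25, sin θ = 24/25: (-4, 2, -1) → (-4, 2/5, 11/5)
T2 shear: y ← y + 2·z: (-4, 2/5, 11/5) → (-4, 24/5, 11/5)

T(p) = (-4, 24/5, 11/5)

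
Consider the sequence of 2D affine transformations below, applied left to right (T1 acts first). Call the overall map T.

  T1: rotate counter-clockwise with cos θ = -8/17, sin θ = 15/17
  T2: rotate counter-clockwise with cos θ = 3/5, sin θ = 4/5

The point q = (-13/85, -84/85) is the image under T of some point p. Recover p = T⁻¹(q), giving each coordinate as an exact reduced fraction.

T1 = [-8/17 -15/17 0; 15/17 -8/17 0; 0 0 1]
T2·T1 = [-84/85 -13/85 0; 13/85 -84/85 0; 0 0 1]
det M = 1; M⁻¹ = [-84/85 13/85 0; -13/85 -84/85 0; 0 0 1]
M⁻¹ · (-13/85, -84/85)ᵀ = (0, 1)ᵀ

p = (0, 1)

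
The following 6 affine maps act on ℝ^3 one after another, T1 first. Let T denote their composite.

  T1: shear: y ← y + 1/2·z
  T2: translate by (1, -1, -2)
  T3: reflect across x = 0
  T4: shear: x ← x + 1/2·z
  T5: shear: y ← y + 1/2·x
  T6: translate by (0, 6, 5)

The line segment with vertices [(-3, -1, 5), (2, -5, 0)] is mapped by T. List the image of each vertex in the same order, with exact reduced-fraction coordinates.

T1 shear: y ← y + 1/2·z: (-3, -1, 5) → (-3, 3/2, 5); (2, -5, 0) → (2, -5, 0)
T2 translate by (1, -1, -2): (-3, 3/2, 5) → (-2, 1/2, 3); (2, -5, 0) → (3, -6, -2)
T3 reflect across x = 0: (-2, 1/2, 3) → (2, 1/2, 3); (3, -6, -2) → (-3, -6, -2)
T4 shear: x ← x + 1/2·z: (2, 1/2, 3) → (7/2, 1/2, 3); (-3, -6, -2) → (-4, -6, -2)
T5 shear: y ← y + 1/2·x: (7/2, 1/2, 3) → (7/2, 9/4, 3); (-4, -6, -2) → (-4, -8, -2)
T6 translate by (0, 6, 5): (7/2, 9/4, 3) → (7/2, 33/4, 8); (-4, -8, -2) → (-4, -2, 3)

image vertices: (7/2, 33/4, 8), (-4, -2, 3)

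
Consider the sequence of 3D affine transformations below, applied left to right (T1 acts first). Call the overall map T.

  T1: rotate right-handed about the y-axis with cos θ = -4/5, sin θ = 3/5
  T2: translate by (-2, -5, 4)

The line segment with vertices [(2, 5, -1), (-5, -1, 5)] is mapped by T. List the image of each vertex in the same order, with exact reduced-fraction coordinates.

image vertices: (-21/5, 0, 18/5), (5, -6, 3)

T1 rotate right-handed about the y-axis with cos θ = -4/5, sin θ = 3/5: (2, 5, -1) → (-11/5, 5, -2/5); (-5, -1, 5) → (7, -1, -1)
T2 translate by (-2, -5, 4): (-11/5, 5, -2/5) → (-21/5, 0, 18/5); (7, -1, -1) → (5, -6, 3)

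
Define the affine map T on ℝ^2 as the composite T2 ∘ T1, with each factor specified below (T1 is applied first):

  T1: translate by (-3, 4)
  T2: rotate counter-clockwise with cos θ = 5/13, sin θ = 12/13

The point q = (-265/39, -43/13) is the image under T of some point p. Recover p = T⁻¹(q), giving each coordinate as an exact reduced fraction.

p = (-8/3, 1)

T1 = [1 0 -3; 0 1 4; 0 0 1]
T2·T1 = [5/13 -12/13 -63/13; 12/13 5/13 -16/13; 0 0 1]
det M = 1; M⁻¹ = [5/13 12/13 3; -12/13 5/13 -4; 0 0 1]
M⁻¹ · (-265/39, -43/13)ᵀ = (-8/3, 1)ᵀ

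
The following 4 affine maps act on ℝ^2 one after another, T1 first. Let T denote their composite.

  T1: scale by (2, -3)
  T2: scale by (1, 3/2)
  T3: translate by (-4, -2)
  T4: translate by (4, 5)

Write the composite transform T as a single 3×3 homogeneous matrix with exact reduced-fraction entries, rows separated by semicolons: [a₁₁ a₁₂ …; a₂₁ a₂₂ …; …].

T1 = [2 0 0; 0 -3 0; 0 0 1]
T2·T1 = [2 0 0; 0 -9/2 0; 0 0 1]
T3·…·T1 = [2 0 -4; 0 -9/2 -2; 0 0 1]
T4·…·T1 = [2 0 0; 0 -9/2 3; 0 0 1]

T = [2 0 0; 0 -9/2 3; 0 0 1]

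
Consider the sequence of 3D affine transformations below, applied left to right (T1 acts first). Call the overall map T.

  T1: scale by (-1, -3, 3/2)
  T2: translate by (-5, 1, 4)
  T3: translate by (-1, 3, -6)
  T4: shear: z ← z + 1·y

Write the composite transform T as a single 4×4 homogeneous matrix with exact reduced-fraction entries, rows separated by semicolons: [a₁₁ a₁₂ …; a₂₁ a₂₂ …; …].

T1 = [-1 0 0 0; 0 -3 0 0; 0 0 3/2 0; 0 0 0 1]
T2·T1 = [-1 0 0 -5; 0 -3 0 1; 0 0 3/2 4; 0 0 0 1]
T3·…·T1 = [-1 0 0 -6; 0 -3 0 4; 0 0 3/2 -2; 0 0 0 1]
T4·…·T1 = [-1 0 0 -6; 0 -3 0 4; 0 -3 3/2 2; 0 0 0 1]

T = [-1 0 0 -6; 0 -3 0 4; 0 -3 3/2 2; 0 0 0 1]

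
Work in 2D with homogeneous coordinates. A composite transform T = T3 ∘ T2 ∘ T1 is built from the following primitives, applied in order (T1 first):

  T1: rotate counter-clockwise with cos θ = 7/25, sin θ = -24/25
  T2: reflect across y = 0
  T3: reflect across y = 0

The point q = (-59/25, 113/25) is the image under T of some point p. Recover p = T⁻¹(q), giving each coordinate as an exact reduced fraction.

p = (-5, -1)

T1 = [7/25 24/25 0; -24/25 7/25 0; 0 0 1]
T2·T1 = [7/25 24/25 0; 24/25 -7/25 0; 0 0 1]
T3·…·T1 = [7/25 24/25 0; -24/25 7/25 0; 0 0 1]
det M = 1; M⁻¹ = [7/25 -24/25 0; 24/25 7/25 0; 0 0 1]
M⁻¹ · (-59/25, 113/25)ᵀ = (-5, -1)ᵀ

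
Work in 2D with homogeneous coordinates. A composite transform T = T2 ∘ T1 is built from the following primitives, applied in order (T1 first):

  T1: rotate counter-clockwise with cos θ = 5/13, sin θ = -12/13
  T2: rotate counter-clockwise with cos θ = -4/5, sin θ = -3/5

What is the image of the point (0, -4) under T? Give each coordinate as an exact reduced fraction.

T1 rotate counter-clockwise with cos θ = 5/13, sin θ = -12/13: (0, -4) → (-48/13, -20/13)
T2 rotate counter-clockwise with cos θ = -4/5, sin θ = -3/5: (-48/13, -20/13) → (132/65, 224/65)

T(p) = (132/65, 224/65)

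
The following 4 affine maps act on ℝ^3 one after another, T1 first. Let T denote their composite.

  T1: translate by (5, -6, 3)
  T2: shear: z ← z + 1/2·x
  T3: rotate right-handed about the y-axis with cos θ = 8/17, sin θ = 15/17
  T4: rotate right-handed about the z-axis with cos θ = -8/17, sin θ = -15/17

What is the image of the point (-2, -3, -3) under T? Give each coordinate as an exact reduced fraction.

T1 translate by (5, -6, 3): (-2, -3, -3) → (3, -9, 0)
T2 shear: z ← z + 1/2·x: (3, -9, 0) → (3, -9, 3/2)
T3 rotate right-handed about the y-axis with cos θ = 8/17, sin θ = 15/17: (3, -9, 3/2) → (93/34, -9, -33/17)
T4 rotate right-handed about the z-axis with cos θ = -8/17, sin θ = -15/17: (93/34, -9, -33/17) → (-2667/289, 1053/578, -33/17)

T(p) = (-2667/289, 1053/578, -33/17)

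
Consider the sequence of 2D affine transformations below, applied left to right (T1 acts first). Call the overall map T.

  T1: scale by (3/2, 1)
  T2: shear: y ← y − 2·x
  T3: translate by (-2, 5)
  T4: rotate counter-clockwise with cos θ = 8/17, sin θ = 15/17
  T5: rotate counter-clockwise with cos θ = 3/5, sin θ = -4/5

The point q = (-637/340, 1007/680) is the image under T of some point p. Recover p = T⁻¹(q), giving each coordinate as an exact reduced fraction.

p = (1/4, -5/2)

T1 = [3/2 0 0; 0 1 0; 0 0 1]
T2·T1 = [3/2 0 0; -3 1 0; 0 0 1]
T3·…·T1 = [3/2 0 -2; -3 1 5; 0 0 1]
T4·…·T1 = [57/17 -15/17 -91/17; -3/34 8/17 10/17; 0 0 1]
T5·…·T1 = [33/17 -13/85 -233/85; -93/34 84/85 394/85; 0 0 1]
det M = 3/2; M⁻¹ = [56/85 26/255 4/3; 31/17 22/17 -1; 0 0 1]
M⁻¹ · (-637/340, 1007/680)ᵀ = (1/4, -5/2)ᵀ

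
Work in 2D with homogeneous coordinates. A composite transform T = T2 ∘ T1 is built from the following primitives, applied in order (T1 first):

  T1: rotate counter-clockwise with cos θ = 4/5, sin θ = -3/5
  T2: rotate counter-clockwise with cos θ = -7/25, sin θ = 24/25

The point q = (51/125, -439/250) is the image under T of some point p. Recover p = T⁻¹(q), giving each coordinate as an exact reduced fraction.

T1 = [4/5 3/5 0; -3/5 4/5 0; 0 0 1]
T2·T1 = [44/125 -117/125 0; 117/125 44/125 0; 0 0 1]
det M = 1; M⁻¹ = [44/125 117/125 0; -117/125 44/125 0; 0 0 1]
M⁻¹ · (51/125, -439/250)ᵀ = (-3/2, -1)ᵀ

p = (-3/2, -1)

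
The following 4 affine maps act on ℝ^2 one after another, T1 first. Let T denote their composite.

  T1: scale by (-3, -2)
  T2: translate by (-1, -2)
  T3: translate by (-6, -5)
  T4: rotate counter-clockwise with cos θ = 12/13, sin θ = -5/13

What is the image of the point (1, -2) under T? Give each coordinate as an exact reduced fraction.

T(p) = (-135/13, 14/13)

T1 scale by (-3, -2): (1, -2) → (-3, 4)
T2 translate by (-1, -2): (-3, 4) → (-4, 2)
T3 translate by (-6, -5): (-4, 2) → (-10, -3)
T4 rotate counter-clockwise with cos θ = 12/13, sin θ = -5/13: (-10, -3) → (-135/13, 14/13)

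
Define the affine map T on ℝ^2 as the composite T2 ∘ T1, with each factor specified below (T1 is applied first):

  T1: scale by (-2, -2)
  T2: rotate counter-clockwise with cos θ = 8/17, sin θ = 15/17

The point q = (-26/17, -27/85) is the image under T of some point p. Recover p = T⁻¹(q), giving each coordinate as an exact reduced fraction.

p = (1/2, -3/5)

T1 = [-2 0 0; 0 -2 0; 0 0 1]
T2·T1 = [-16/17 30/17 0; -30/17 -16/17 0; 0 0 1]
det M = 4; M⁻¹ = [-4/17 -15/34 0; 15/34 -4/17 0; 0 0 1]
M⁻¹ · (-26/17, -27/85)ᵀ = (1/2, -3/5)ᵀ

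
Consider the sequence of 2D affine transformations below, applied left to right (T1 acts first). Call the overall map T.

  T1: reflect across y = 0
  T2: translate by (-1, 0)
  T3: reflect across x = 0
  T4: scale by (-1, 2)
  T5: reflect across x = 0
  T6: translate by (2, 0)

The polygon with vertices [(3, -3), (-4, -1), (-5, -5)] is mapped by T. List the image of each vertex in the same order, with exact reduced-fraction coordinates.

image vertices: (0, 6), (7, 2), (8, 10)

T1 reflect across y = 0: (3, -3) → (3, 3); (-4, -1) → (-4, 1); (-5, -5) → (-5, 5)
T2 translate by (-1, 0): (3, 3) → (2, 3); (-4, 1) → (-5, 1); (-5, 5) → (-6, 5)
T3 reflect across x = 0: (2, 3) → (-2, 3); (-5, 1) → (5, 1); (-6, 5) → (6, 5)
T4 scale by (-1, 2): (-2, 3) → (2, 6); (5, 1) → (-5, 2); (6, 5) → (-6, 10)
T5 reflect across x = 0: (2, 6) → (-2, 6); (-5, 2) → (5, 2); (-6, 10) → (6, 10)
T6 translate by (2, 0): (-2, 6) → (0, 6); (5, 2) → (7, 2); (6, 10) → (8, 10)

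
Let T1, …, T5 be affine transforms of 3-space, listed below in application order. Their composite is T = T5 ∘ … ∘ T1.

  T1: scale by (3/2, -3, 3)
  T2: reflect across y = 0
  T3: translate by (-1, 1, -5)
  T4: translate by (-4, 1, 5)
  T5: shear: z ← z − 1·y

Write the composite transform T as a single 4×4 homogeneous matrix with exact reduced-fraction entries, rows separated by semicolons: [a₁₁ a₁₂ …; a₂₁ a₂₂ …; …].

T1 = [3/2 0 0 0; 0 -3 0 0; 0 0 3 0; 0 0 0 1]
T2·T1 = [3/2 0 0 0; 0 3 0 0; 0 0 3 0; 0 0 0 1]
T3·…·T1 = [3/2 0 0 -1; 0 3 0 1; 0 0 3 -5; 0 0 0 1]
T4·…·T1 = [3/2 0 0 -5; 0 3 0 2; 0 0 3 0; 0 0 0 1]
T5·…·T1 = [3/2 0 0 -5; 0 3 0 2; 0 -3 3 -2; 0 0 0 1]

T = [3/2 0 0 -5; 0 3 0 2; 0 -3 3 -2; 0 0 0 1]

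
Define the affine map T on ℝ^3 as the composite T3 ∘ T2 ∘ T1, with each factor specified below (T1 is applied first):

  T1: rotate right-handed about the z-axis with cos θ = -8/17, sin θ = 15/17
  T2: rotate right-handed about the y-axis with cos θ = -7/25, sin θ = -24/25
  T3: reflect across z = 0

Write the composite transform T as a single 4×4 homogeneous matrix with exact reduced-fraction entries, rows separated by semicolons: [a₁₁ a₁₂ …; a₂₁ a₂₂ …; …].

T = [56/425 21/85 -24/25 0; 15/17 -8/17 0 0; 192/425 72/85 7/25 0; 0 0 0 1]

T1 = [-8/17 -15/17 0 0; 15/17 -8/17 0 0; 0 0 1 0; 0 0 0 1]
T2·T1 = [56/425 21/85 -24/25 0; 15/17 -8/17 0 0; -192/425 -72/85 -7/25 0; 0 0 0 1]
T3·…·T1 = [56/425 21/85 -24/25 0; 15/17 -8/17 0 0; 192/425 72/85 7/25 0; 0 0 0 1]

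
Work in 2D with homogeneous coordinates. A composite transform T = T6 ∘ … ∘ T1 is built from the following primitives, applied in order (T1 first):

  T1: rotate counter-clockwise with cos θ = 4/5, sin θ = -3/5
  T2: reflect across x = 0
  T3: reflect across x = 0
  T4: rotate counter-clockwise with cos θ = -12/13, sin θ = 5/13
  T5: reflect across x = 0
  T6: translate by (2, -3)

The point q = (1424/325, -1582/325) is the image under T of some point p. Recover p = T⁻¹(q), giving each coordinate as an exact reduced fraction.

T1 = [4/5 3/5 0; -3/5 4/5 0; 0 0 1]
T2·T1 = [-4/5 -3/5 0; -3/5 4/5 0; 0 0 1]
T3·…·T1 = [4/5 3/5 0; -3/5 4/5 0; 0 0 1]
T4·…·T1 = [-33/65 -56/65 0; 56/65 -33/65 0; 0 0 1]
T5·…·T1 = [33/65 56/65 0; 56/65 -33/65 0; 0 0 1]
T6·…·T1 = [33/65 56/65 2; 56/65 -33/65 -3; 0 0 1]
det M = -1; M⁻¹ = [33/65 56/65 102/65; 56/65 -33/65 -211/65; 0 0 1]
M⁻¹ · (1424/325, -1582/325)ᵀ = (-2/5, 3)ᵀ

p = (-2/5, 3)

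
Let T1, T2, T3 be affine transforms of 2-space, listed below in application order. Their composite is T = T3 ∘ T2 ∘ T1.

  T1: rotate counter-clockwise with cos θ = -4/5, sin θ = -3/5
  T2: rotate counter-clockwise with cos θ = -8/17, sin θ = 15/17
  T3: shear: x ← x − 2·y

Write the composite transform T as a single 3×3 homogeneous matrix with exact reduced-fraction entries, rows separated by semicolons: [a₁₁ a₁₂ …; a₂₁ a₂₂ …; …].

T1 = [-4/5 3/5 0; -3/5 -4/5 0; 0 0 1]
T2·T1 = [77/85 36/85 0; -36/85 77/85 0; 0 0 1]
T3·…·T1 = [149/85 -118/85 0; -36/85 77/85 0; 0 0 1]

T = [149/85 -118/85 0; -36/85 77/85 0; 0 0 1]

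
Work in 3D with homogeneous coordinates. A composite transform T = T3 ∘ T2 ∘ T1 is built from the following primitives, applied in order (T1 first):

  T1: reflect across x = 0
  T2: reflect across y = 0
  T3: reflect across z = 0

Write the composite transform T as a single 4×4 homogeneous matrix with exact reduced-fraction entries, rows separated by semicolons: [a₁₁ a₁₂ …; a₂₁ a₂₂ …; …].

T1 = [-1 0 0 0; 0 1 0 0; 0 0 1 0; 0 0 0 1]
T2·T1 = [-1 0 0 0; 0 -1 0 0; 0 0 1 0; 0 0 0 1]
T3·…·T1 = [-1 0 0 0; 0 -1 0 0; 0 0 -1 0; 0 0 0 1]

T = [-1 0 0 0; 0 -1 0 0; 0 0 -1 0; 0 0 0 1]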